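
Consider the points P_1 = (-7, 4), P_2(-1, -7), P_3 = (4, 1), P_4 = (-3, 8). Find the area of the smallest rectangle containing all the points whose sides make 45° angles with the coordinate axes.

In coordinates u = x + y, v = x − y the rectangle is axis-aligned; the map (x,y)→(u,v) scales areas by 2.
u-values: -3, -8, 5, 5; range = 5 − (-8) = 13.
v-values: -11, 6, 3, -11; range = 6 − (-11) = 17.
Area = (13 × 17) / 2 = 110.5.

110.5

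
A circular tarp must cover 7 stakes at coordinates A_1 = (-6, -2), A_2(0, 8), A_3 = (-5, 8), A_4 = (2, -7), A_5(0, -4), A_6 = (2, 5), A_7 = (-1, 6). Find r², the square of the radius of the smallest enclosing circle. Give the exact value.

A smallest enclosing disk is always determined by at most three of the input points on its boundary.
The farthest pair is A_3–A_4 with squared distance 274. The circle on this segment as diameter has centre (-1.5, 0.5) and r² = 274/4 = 68.5.
Check A_1: distance² to centre = 26.5 ≤ 68.5, so it lies inside.
All remaining points lie in this disk, and no smaller disk contains both endpoints, so this is the minimum enclosing circle.

68.5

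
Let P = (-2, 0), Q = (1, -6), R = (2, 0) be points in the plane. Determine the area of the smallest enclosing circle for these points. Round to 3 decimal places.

Side lengths²: PQ² = 45, PR² = 16, QR² = 37.
Since PQ² = 45 < 37 + 16 = 53, the triangle is acute, so the smallest enclosing circle is the circumcircle.
Circumcentre = (0, -2.75), r² = 11.5625.
Area = π·r² = π·11.5625 ≈ 36.325.

36.325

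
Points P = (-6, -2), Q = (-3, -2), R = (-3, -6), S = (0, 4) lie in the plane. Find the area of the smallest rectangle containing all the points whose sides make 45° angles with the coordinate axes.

45.5

In coordinates u = x + y, v = x − y the rectangle is axis-aligned; the map (x,y)→(u,v) scales areas by 2.
u-values: -8, -5, -9, 4; range = 4 − (-9) = 13.
v-values: -4, -1, 3, -4; range = 3 − (-4) = 7.
Area = (13 × 7) / 2 = 45.5.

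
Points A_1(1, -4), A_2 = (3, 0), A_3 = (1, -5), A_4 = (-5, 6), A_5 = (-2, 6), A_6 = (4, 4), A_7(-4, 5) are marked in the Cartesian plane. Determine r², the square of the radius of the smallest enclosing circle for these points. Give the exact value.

The minimum enclosing circle is determined by three boundary points: A_3, A_4, A_6.
Their circumcentre is (-83/58, 47/58) with r² = 66725/1682.
The farthest remaining point A_1 is at distance² 48861/1682 ≤ 66725/1682.

66725/1682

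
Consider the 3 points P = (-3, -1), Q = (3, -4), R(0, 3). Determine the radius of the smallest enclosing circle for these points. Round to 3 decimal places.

3.870

Side lengths²: PQ² = 45, PR² = 25, QR² = 58.
Since QR² = 58 < 45 + 25 = 70, the triangle is acute, so the smallest enclosing circle is the circumcircle.
Circumcentre = (19/22, -17/22), r² = 3625/242.
r = √(3625/242) ≈ 3.870.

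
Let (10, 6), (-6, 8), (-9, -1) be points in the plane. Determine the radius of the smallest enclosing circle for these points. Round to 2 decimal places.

Call the three points A, B, C in the order given.
Side lengths²: AB² = 260, AC² = 410, BC² = 90.
Since AC² = 410 ≥ 260 + 90 = 350, the angle opposite AC is not acute, so the smallest enclosing circle has AC as diameter.
Centre = midpoint of AC = (0.5, 2.5), r² = 410/4 = 102.5.
r = √(102.5) ≈ 10.12.

10.12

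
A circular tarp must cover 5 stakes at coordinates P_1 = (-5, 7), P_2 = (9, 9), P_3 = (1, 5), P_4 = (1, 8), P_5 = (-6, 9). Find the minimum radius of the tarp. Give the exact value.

7.5

The minimum enclosing circle of a finite set is fixed by two of the points (as a diameter) or three (as a circumcircle).
The farthest pair is P_2–P_5 with squared distance 225. The circle on this segment as diameter has centre (1.5, 9) and r² = 225/4 = 56.25.
Check P_1: distance² to centre = 46.25 ≤ 56.25, so it lies inside.
All remaining points lie in this disk, and no smaller disk contains both endpoints, so this is the minimum enclosing circle.
r = √(56.25) = 7.5.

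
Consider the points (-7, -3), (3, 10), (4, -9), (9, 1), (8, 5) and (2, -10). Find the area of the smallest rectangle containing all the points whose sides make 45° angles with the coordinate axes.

230

In coordinates u = x + y, v = x − y the rectangle is axis-aligned; the map (x,y)→(u,v) scales areas by 2.
u-values: -10, 13, -5, 10, 13, -8; range = 13 − (-10) = 23.
v-values: -4, -7, 13, 8, 3, 12; range = 13 − (-7) = 20.
Area = (23 × 20) / 2 = 230.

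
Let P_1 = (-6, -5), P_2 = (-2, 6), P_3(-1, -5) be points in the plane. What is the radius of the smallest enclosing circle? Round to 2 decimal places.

5.88

Side lengths²: P_1P_2² = 137, P_1P_3² = 25, P_2P_3² = 122.
Since P_1P_2² = 137 < 122 + 25 = 147, the triangle is acute, so the smallest enclosing circle is the circumcircle.
Circumcentre = (-3.5, 7/22), r² = 8357/242.
r = √(8357/242) ≈ 5.88.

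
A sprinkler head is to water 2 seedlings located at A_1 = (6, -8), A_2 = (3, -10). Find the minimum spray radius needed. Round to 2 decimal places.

1.80

The smallest circle enclosing two points has them as diameter endpoints.
Centre = midpoint = (4.5, -9); r² = |A_1A_2|²/4 = 13/4 = 3.25.
r = √(3.25) ≈ 1.80.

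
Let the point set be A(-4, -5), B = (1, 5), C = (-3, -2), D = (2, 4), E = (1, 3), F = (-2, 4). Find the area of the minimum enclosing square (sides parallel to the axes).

The bounding box has width 6 and height 10.
An axis-aligned square enclosing the set must have side ≥ max(width, height).
So the minimum side is max(6, 10) = 10.
Area = 10² = 100.

100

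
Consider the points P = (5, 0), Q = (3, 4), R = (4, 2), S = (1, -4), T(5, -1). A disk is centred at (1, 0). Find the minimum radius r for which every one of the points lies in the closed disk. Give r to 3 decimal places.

4.472

The required radius is the distance from (1, 0) to the farthest point.
Squared distances: 16, 20, 13, 16, 17.
Maximum is 20, attained at Q.
r = √20 ≈ 4.472.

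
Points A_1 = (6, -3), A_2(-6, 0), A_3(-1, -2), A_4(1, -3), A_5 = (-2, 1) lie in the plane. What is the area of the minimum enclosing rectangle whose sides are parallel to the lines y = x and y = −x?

67.5

In coordinates u = x + y, v = x − y the rectangle is axis-aligned; the map (x,y)→(u,v) scales areas by 2.
u-values: 3, -6, -3, -2, -1; range = 3 − (-6) = 9.
v-values: 9, -6, 1, 4, -3; range = 9 − (-6) = 15.
Area = (9 × 15) / 2 = 67.5.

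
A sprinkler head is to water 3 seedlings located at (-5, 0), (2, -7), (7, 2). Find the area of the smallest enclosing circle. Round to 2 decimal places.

125.73

Call the three points A, B, C in the order given.
Side lengths²: AB² = 98, AC² = 148, BC² = 106.
Since AC² = 148 < 106 + 98 = 204, the triangle is acute, so the smallest enclosing circle is the circumcircle.
Circumcentre = (9/7, -5/7), r² = 1961/49.
Area = π·r² = π·1961/49 ≈ 125.73.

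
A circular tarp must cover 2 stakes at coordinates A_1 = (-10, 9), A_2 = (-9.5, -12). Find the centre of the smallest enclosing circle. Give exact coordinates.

The smallest circle enclosing two points has them as diameter endpoints.
Centre = midpoint = (-9.75, -1.5); r² = |A_1A_2|²/4 = 441.25/4 = 110.3125.
Centre = (-9.75, -1.5).

(-9.75, -1.5)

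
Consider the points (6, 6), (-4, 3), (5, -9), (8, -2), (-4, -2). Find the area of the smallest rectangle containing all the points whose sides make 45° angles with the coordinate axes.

189

In coordinates u = x + y, v = x − y the rectangle is axis-aligned; the map (x,y)→(u,v) scales areas by 2.
u-values: 12, -1, -4, 6, -6; range = 12 − (-6) = 18.
v-values: 0, -7, 14, 10, -2; range = 14 − (-7) = 21.
Area = (18 × 21) / 2 = 189.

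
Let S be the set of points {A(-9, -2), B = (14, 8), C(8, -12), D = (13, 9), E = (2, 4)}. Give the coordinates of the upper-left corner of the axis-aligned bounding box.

x-range [-9, 14], y-range [-12, 9].
The upper-left corner is (-9, 9).

(-9, 9)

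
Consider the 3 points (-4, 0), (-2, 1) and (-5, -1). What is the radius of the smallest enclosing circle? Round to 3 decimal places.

Call the three points A, B, C in the order given.
Side lengths²: AB² = 5, AC² = 2, BC² = 13.
Since BC² = 13 ≥ 5 + 2 = 7, the angle opposite BC is not acute, so the smallest enclosing circle has BC as diameter.
Centre = midpoint of BC = (-3.5, 0), r² = 13/4 = 3.25.
r = √(3.25) ≈ 1.803.

1.803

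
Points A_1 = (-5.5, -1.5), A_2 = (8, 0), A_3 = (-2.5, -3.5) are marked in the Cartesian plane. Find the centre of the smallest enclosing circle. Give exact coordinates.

Side lengths²: A_1A_2² = 184.5, A_1A_3² = 13, A_2A_3² = 122.5.
Since A_1A_2² = 184.5 ≥ 122.5 + 13 = 135.5, the angle opposite A_1A_2 is not acute, so the smallest enclosing circle has A_1A_2 as diameter.
Centre = midpoint of A_1A_2 = (1.25, -0.75), r² = 184.5/4 = 46.125.
Centre = (1.25, -0.75).

(1.25, -0.75)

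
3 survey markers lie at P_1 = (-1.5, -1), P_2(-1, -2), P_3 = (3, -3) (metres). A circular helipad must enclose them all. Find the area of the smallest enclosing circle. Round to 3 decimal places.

Side lengths²: P_1P_2² = 1.25, P_1P_3² = 24.25, P_2P_3² = 17.
Since P_1P_3² = 24.25 ≥ 17 + 1.25 = 18.25, the angle opposite P_1P_3 is not acute, so the smallest enclosing circle has P_1P_3 as diameter.
Centre = midpoint of P_1P_3 = (0.75, -2), r² = 24.25/4 = 6.0625.
Area = π·r² = π·6.0625 ≈ 19.046.

19.046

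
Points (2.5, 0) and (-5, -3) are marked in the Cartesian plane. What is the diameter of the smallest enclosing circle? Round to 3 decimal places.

The smallest circle enclosing two points has them as diameter endpoints.
Centre = midpoint = (-1.25, -1.5); r² = |(2.5, 0)−(-5, -3)|²/4 = 65.25/4 = 16.3125.
Diameter = 2r = 2√(16.3125) ≈ 8.078.

8.078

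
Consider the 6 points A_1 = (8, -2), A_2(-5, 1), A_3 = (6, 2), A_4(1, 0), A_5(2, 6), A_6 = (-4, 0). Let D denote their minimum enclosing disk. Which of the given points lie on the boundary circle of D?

By Welzl's lemma the MEC is supported by two points (diametrically opposite) or three points (on a circumcircle).
The farthest pair is A_1–A_2 with squared distance 178. The circle on this segment as diameter has centre (1.5, -0.5) and r² = 178/4 = 44.5.
Check A_3: distance² to centre = 26.5 ≤ 44.5, so it lies inside.
All remaining points lie in this disk, and no smaller disk contains both endpoints, so this is the minimum enclosing circle.
The points at distance exactly r from the centre are A_1, A_2 — 2 points.

A_1, A_2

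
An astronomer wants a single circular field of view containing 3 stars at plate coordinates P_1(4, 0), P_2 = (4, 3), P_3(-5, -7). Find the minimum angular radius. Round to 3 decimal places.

6.727

Side lengths²: P_1P_2² = 9, P_1P_3² = 130, P_2P_3² = 181.
Since P_2P_3² = 181 ≥ 130 + 9 = 139, the angle opposite P_2P_3 is not acute, so the smallest enclosing circle has P_2P_3 as diameter.
Centre = midpoint of P_2P_3 = (-0.5, -2), r² = 181/4 = 45.25.
r = √(45.25) ≈ 6.727.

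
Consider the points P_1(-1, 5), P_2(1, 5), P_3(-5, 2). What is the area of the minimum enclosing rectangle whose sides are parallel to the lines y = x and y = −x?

In coordinates u = x + y, v = x − y the rectangle is axis-aligned; the map (x,y)→(u,v) scales areas by 2.
u-values: 4, 6, -3; range = 6 − (-3) = 9.
v-values: -6, -4, -7; range = -4 − (-7) = 3.
Area = (9 × 3) / 2 = 13.5.

13.5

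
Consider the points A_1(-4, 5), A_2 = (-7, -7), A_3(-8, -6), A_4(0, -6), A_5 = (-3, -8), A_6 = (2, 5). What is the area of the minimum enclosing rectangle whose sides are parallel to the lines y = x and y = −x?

In coordinates u = x + y, v = x − y the rectangle is axis-aligned; the map (x,y)→(u,v) scales areas by 2.
u-values: 1, -14, -14, -6, -11, 7; range = 7 − (-14) = 21.
v-values: -9, 0, -2, 6, 5, -3; range = 6 − (-9) = 15.
Area = (21 × 15) / 2 = 157.5.

157.5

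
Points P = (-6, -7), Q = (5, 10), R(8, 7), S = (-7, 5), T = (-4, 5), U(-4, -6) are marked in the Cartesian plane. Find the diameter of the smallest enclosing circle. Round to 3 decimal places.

A smallest enclosing disk is always determined by at most three of the input points on its boundary.
The farthest pair is P–Q with squared distance 410. The circle on this segment as diameter has centre (-0.5, 1.5) and r² = 410/4 = 102.5.
Check R: distance² to centre = 102.5 ≤ 102.5, so it lies inside.
All remaining points lie in this disk, and no smaller disk contains both endpoints, so this is the minimum enclosing circle.
Diameter = 2r = 2√(102.5) ≈ 20.248.

20.248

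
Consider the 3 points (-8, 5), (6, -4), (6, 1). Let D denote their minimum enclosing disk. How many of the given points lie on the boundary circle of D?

2

Call the three points A, B, C in the order given.
Side lengths²: AB² = 277, AC² = 212, BC² = 25.
Since AB² = 277 ≥ 212 + 25 = 237, the angle opposite AB is not acute, so the smallest enclosing circle has AB as diameter.
Centre = midpoint of AB = (-1, 0.5), r² = 277/4 = 69.25.
The points at distance exactly r from the centre are (-8, 5), (6, -4) — 2 points.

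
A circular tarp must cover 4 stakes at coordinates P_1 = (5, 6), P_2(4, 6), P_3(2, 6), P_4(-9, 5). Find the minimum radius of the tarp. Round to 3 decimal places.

7.018

A smallest enclosing disk is always determined by at most three of the input points on its boundary.
The farthest pair is P_1–P_4 with squared distance 197. The circle on this segment as diameter has centre (-2, 5.5) and r² = 197/4 = 49.25.
Check P_2: distance² to centre = 36.25 ≤ 49.25, so it lies inside.
All remaining points lie in this disk, and no smaller disk contains both endpoints, so this is the minimum enclosing circle.
r = √(49.25) ≈ 7.018.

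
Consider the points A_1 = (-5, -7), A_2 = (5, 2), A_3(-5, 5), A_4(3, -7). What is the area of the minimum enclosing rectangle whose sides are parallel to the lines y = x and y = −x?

190

In coordinates u = x + y, v = x − y the rectangle is axis-aligned; the map (x,y)→(u,v) scales areas by 2.
u-values: -12, 7, 0, -4; range = 7 − (-12) = 19.
v-values: 2, 3, -10, 10; range = 10 − (-10) = 20.
Area = (19 × 20) / 2 = 190.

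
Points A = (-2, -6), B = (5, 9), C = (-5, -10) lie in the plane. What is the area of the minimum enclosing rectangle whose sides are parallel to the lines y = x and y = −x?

130.5

In coordinates u = x + y, v = x − y the rectangle is axis-aligned; the map (x,y)→(u,v) scales areas by 2.
u-values: -8, 14, -15; range = 14 − (-15) = 29.
v-values: 4, -4, 5; range = 5 − (-4) = 9.
Area = (29 × 9) / 2 = 130.5.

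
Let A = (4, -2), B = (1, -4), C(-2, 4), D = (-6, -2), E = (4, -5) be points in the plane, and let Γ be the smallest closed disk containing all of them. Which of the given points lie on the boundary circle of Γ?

The minimum enclosing circle is determined by three boundary points: C, D, E.
Their circumcentre is (-0.375, -17/12) with r² = 18421/576.
The farthest remaining point A is at distance² 11221/576 ≤ 18421/576.
The points at distance exactly r from the centre are C, D, E — 3 points.

C, D, E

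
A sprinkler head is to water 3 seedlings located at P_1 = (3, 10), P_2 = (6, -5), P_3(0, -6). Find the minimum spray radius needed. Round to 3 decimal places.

Side lengths²: P_1P_2² = 234, P_1P_3² = 265, P_2P_3² = 37.
Since P_1P_3² = 265 < 234 + 37 = 271, the triangle is acute, so the smallest enclosing circle is the circumcircle.
Circumcentre = (109/62, 121/62), r² = 127465/1922.
r = √(127465/1922) ≈ 8.144.

8.144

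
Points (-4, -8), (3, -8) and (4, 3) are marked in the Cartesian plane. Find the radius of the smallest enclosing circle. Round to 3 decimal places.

Call the three points A, B, C in the order given.
Side lengths²: AB² = 49, AC² = 185, BC² = 122.
Since AC² = 185 ≥ 122 + 49 = 171, the angle opposite AC is not acute, so the smallest enclosing circle has AC as diameter.
Centre = midpoint of AC = (0, -2.5), r² = 185/4 = 46.25.
r = √(46.25) ≈ 6.801.

6.801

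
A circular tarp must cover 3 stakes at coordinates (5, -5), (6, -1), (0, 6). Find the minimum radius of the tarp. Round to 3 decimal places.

6.042

Call the three points A, B, C in the order given.
Side lengths²: AB² = 17, AC² = 146, BC² = 85.
Since AC² = 146 ≥ 85 + 17 = 102, the angle opposite AC is not acute, so the smallest enclosing circle has AC as diameter.
Centre = midpoint of AC = (2.5, 0.5), r² = 146/4 = 36.5.
r = √(36.5) ≈ 6.042.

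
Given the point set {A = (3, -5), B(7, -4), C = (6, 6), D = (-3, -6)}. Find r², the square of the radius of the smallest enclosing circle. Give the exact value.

56.25

The minimum enclosing circle of a finite set is fixed by two of the points (as a diameter) or three (as a circumcircle).
The farthest pair is C–D with squared distance 225. The circle on this segment as diameter has centre (1.5, 0) and r² = 225/4 = 56.25.
Check A: distance² to centre = 27.25 ≤ 56.25, so it lies inside.
All remaining points lie in this disk, and no smaller disk contains both endpoints, so this is the minimum enclosing circle.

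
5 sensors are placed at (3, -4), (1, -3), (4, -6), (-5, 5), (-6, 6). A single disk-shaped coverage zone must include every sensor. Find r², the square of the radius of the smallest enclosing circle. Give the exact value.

61

The farthest pair is (4, -6)–(-6, 6) with squared distance 244. The circle on this segment as diameter has centre (-1, 0) and r² = 244/4 = 61.
Check (3, -4): distance² to centre = 32 ≤ 61, so it lies inside.
All remaining points lie in this disk, and no smaller disk contains both endpoints, so this is the minimum enclosing circle.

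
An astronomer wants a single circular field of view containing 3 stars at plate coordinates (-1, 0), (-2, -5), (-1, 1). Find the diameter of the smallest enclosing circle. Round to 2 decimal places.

6.08

Call the three points A, B, C in the order given.
Side lengths²: AB² = 26, AC² = 1, BC² = 37.
Since BC² = 37 ≥ 26 + 1 = 27, the angle opposite BC is not acute, so the smallest enclosing circle has BC as diameter.
Centre = midpoint of BC = (-1.5, -2), r² = 37/4 = 9.25.
Diameter = 2r = 2√(9.25) ≈ 6.08.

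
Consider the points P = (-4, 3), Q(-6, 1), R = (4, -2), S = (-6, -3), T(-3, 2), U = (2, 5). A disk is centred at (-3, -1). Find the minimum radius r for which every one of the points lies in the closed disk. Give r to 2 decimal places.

7.81

The required radius is the distance from (-3, -1) to the farthest point.
Squared distances: 17, 13, 50, 13, 9, 61.
Maximum is 61, attained at U.
r = √61 ≈ 7.81.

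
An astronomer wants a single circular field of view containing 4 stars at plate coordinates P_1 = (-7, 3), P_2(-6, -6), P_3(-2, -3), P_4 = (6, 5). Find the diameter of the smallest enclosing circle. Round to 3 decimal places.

16.279

A smallest enclosing disk is always determined by at most three of the input points on its boundary.
The farthest pair is P_2–P_4 with squared distance 265. The circle on this segment as diameter has centre (0, -0.5) and r² = 265/4 = 66.25.
Check P_1: distance² to centre = 61.25 ≤ 66.25, so it lies inside.
All remaining points lie in this disk, and no smaller disk contains both endpoints, so this is the minimum enclosing circle.
Diameter = 2r = 2√(66.25) ≈ 16.279.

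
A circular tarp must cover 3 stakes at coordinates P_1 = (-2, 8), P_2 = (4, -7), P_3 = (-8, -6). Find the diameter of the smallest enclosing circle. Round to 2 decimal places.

Side lengths²: P_1P_2² = 261, P_1P_3² = 232, P_2P_3² = 145.
Since P_1P_2² = 261 < 232 + 145 = 377, the triangle is acute, so the smallest enclosing circle is the circumcircle.
Circumcentre = (-1.5, -0.5), r² = 72.5.
Diameter = 2r = 2√(72.5) ≈ 17.03.

17.03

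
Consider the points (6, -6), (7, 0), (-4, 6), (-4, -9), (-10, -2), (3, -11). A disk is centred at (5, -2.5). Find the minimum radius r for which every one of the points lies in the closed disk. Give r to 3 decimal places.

15.008

The required radius is the distance from (5, -2.5) to the farthest point.
Squared distances: 13.25, 10.25, 153.25, 123.25, 225.25, 76.25.
Maximum is 225.25, attained at (-10, -2).
r = √(225.25) ≈ 15.008.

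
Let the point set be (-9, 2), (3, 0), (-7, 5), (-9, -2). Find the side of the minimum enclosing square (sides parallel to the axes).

12

The bounding box has width 12 and height 7.
An axis-aligned square enclosing the set must have side ≥ max(width, height).
So the minimum side is max(12, 7) = 12.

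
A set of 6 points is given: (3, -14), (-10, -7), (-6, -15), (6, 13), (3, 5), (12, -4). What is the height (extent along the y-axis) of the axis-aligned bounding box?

max y = 13, min y = -15, so height = 28.

28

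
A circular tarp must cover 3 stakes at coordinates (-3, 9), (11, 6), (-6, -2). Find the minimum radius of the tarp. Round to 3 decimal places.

Call the three points A, B, C in the order given.
Side lengths²: AB² = 205, AC² = 130, BC² = 353.
Since BC² = 353 ≥ 205 + 130 = 335, the angle opposite BC is not acute, so the smallest enclosing circle has BC as diameter.
Centre = midpoint of BC = (2.5, 2), r² = 353/4 = 88.25.
r = √(88.25) ≈ 9.394.

9.394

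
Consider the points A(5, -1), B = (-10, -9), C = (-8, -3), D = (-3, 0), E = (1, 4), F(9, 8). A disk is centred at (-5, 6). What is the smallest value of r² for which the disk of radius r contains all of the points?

The required radius is the distance from (-5, 6) to the farthest point.
Squared distances: 149, 250, 90, 40, 40, 200.
Maximum is 250, attained at B.

250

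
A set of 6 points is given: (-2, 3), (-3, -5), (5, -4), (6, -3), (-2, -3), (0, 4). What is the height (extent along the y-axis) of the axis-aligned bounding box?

9

max y = 4, min y = -5, so height = 9.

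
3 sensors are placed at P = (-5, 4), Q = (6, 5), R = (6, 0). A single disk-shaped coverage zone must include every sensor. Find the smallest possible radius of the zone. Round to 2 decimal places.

Side lengths²: PQ² = 122, PR² = 137, QR² = 25.
Since PR² = 137 < 122 + 25 = 147, the triangle is acute, so the smallest enclosing circle is the circumcircle.
Circumcentre = (15/22, 2.5), r² = 8357/242.
r = √(8357/242) ≈ 5.88.

5.88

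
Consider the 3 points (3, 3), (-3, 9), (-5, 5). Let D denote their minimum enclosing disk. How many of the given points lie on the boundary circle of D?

Call the three points A, B, C in the order given.
Side lengths²: AB² = 72, AC² = 68, BC² = 20.
Since AB² = 72 < 68 + 20 = 88, the triangle is acute, so the smallest enclosing circle is the circumcircle.
Circumcentre = (-2/3, 16/3), r² = 170/9.
The points at distance exactly r from the centre are (3, 3), (-3, 9), (-5, 5) — 3 points.

3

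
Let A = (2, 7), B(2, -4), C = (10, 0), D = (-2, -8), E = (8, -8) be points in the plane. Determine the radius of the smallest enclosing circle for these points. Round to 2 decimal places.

The minimum enclosing circle of a finite set is fixed by two of the points (as a diameter) or three (as a circumcircle).
The minimum enclosing circle is determined by three boundary points: A, D, E.
Their circumcentre is (3, -1.3) with r² = 69.89.
The farthest remaining point C is at distance² 50.69 ≤ 69.89.
r = √(69.89) ≈ 8.36.

8.36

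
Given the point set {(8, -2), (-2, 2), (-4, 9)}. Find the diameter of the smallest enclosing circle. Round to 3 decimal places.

16.279

Call the three points A, B, C in the order given.
Side lengths²: AB² = 116, AC² = 265, BC² = 53.
Since AC² = 265 ≥ 116 + 53 = 169, the angle opposite AC is not acute, so the smallest enclosing circle has AC as diameter.
Centre = midpoint of AC = (2, 3.5), r² = 265/4 = 66.25.
Diameter = 2r = 2√(66.25) ≈ 16.279.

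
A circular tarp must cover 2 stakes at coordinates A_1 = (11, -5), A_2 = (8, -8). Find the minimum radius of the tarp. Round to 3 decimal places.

2.121

The smallest circle enclosing two points has them as diameter endpoints.
Centre = midpoint = (9.5, -6.5); r² = |A_1A_2|²/4 = 18/4 = 4.5.
r = √(4.5) ≈ 2.121.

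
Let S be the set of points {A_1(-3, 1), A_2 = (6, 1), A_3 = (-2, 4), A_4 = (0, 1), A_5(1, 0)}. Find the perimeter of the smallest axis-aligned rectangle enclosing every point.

26

Width = max x − min x = 6 − (-3) = 9.
Height = max y − min y = 4 − 0 = 4.
Perimeter = 2(9 + 4) = 26.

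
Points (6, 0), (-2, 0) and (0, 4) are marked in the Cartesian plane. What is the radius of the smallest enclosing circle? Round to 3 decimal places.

4.031

Call the three points A, B, C in the order given.
Side lengths²: AB² = 64, AC² = 52, BC² = 20.
Since AB² = 64 < 52 + 20 = 72, the triangle is acute, so the smallest enclosing circle is the circumcircle.
Circumcentre = (2, 0.5), r² = 16.25.
r = √(16.25) ≈ 4.031.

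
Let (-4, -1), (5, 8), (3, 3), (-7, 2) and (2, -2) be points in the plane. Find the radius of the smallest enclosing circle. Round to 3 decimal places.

The minimum enclosing circle is determined by three boundary points: (5, 8), (-7, 2), (2, -2).
Their circumcentre is (-21/34, 72/17) with r² = 52865/1156.
The farthest remaining point (-4, -1) is at distance² 44909/1156 ≤ 52865/1156.
r = √(52865/1156) ≈ 6.762.

6.762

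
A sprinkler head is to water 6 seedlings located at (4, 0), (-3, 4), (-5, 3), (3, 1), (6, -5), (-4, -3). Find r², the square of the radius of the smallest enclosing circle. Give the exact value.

The farthest pair is (-5, 3)–(6, -5) with squared distance 185. The circle on this segment as diameter has centre (0.5, -1) and r² = 185/4 = 46.25.
Check (4, 0): distance² to centre = 13.25 ≤ 46.25, so it lies inside.
All remaining points lie in this disk, and no smaller disk contains both endpoints, so this is the minimum enclosing circle.

46.25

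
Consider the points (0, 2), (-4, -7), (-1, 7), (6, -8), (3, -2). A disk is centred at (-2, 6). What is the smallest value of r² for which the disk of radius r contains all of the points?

The required radius is the distance from (-2, 6) to the farthest point.
Squared distances: 20, 173, 2, 260, 89.
Maximum is 260, attained at (6, -8).

260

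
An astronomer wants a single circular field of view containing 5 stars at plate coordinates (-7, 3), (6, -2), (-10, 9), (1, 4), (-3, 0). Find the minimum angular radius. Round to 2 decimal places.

9.71

The farthest pair is (6, -2)–(-10, 9) with squared distance 377. The circle on this segment as diameter has centre (-2, 3.5) and r² = 377/4 = 94.25.
Check (-7, 3): distance² to centre = 25.25 ≤ 94.25, so it lies inside.
All remaining points lie in this disk, and no smaller disk contains both endpoints, so this is the minimum enclosing circle.
r = √(94.25) ≈ 9.71.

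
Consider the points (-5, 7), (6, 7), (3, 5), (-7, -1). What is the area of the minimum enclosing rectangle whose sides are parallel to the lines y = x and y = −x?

In coordinates u = x + y, v = x − y the rectangle is axis-aligned; the map (x,y)→(u,v) scales areas by 2.
u-values: 2, 13, 8, -8; range = 13 − (-8) = 21.
v-values: -12, -1, -2, -6; range = -1 − (-12) = 11.
Area = (21 × 11) / 2 = 115.5.

115.5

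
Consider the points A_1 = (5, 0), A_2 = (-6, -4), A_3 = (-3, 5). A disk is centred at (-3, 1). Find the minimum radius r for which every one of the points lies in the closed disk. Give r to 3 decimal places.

The required radius is the distance from (-3, 1) to the farthest point.
Squared distances: 65, 34, 16.
Maximum is 65, attained at A_1.
r = √65 ≈ 8.062.

8.062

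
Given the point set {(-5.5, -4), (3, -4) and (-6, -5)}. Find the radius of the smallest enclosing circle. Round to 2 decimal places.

Call the three points A, B, C in the order given.
Side lengths²: AB² = 72.25, AC² = 1.25, BC² = 82.
Since BC² = 82 ≥ 72.25 + 1.25 = 73.5, the angle opposite BC is not acute, so the smallest enclosing circle has BC as diameter.
Centre = midpoint of BC = (-1.5, -4.5), r² = 82/4 = 20.5.
r = √(20.5) ≈ 4.53.

4.53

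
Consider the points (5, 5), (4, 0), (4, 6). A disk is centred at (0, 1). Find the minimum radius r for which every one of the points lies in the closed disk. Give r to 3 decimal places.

The required radius is the distance from (0, 1) to the farthest point.
Squared distances: 41, 17, 41.
Maximum is 41, attained at (5, 5).
r = √41 ≈ 6.403.

6.403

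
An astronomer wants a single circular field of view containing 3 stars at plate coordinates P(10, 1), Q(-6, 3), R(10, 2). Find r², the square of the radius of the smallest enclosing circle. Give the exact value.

Side lengths²: PQ² = 260, PR² = 1, QR² = 257.
Since PQ² = 260 ≥ 257 + 1 = 258, the angle opposite PQ is not acute, so the smallest enclosing circle has PQ as diameter.
Centre = midpoint of PQ = (2, 2), r² = 260/4 = 65.

65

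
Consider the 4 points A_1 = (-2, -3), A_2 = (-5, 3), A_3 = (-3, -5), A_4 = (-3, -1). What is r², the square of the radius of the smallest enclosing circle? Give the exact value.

17

A smallest enclosing disk is always determined by at most three of the input points on its boundary.
The farthest pair is A_2–A_3 with squared distance 68. The circle on this segment as diameter has centre (-4, -1) and r² = 68/4 = 17.
Check A_1: distance² to centre = 8 ≤ 17, so it lies inside.
All remaining points lie in this disk, and no smaller disk contains both endpoints, so this is the minimum enclosing circle.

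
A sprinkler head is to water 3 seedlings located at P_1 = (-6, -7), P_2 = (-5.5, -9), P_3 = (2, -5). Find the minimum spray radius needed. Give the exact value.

4.25

Side lengths²: P_1P_2² = 4.25, P_1P_3² = 68, P_2P_3² = 72.25.
Since P_2P_3² = 72.25 ≥ 68 + 4.25 = 72.25, the angle opposite P_2P_3 is not acute, so the smallest enclosing circle has P_2P_3 as diameter.
Centre = midpoint of P_2P_3 = (-1.75, -7), r² = 72.25/4 = 18.0625.
r = √(18.0625) = 4.25.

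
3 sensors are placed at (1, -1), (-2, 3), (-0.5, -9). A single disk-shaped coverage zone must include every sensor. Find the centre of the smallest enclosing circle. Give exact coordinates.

(-1.25, -3)

Call the three points A, B, C in the order given.
Side lengths²: AB² = 25, AC² = 66.25, BC² = 146.25.
Since BC² = 146.25 ≥ 66.25 + 25 = 91.25, the angle opposite BC is not acute, so the smallest enclosing circle has BC as diameter.
Centre = midpoint of BC = (-1.25, -3), r² = 146.25/4 = 36.5625.
Centre = (-1.25, -3).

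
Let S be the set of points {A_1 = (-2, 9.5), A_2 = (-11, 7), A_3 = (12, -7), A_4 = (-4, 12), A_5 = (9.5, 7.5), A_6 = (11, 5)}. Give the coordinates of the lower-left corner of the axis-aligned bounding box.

x-range [-11, 12], y-range [-7, 12].
The lower-left corner is (-11, -7).

(-11, -7)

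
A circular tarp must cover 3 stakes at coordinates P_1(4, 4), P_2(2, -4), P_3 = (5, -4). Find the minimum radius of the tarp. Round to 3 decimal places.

4.155

Side lengths²: P_1P_2² = 68, P_1P_3² = 65, P_2P_3² = 9.
Since P_1P_2² = 68 < 65 + 9 = 74, the triangle is acute, so the smallest enclosing circle is the circumcircle.
Circumcentre = (3.5, -0.125), r² = 17.265625.
r = √(17.265625) ≈ 4.155.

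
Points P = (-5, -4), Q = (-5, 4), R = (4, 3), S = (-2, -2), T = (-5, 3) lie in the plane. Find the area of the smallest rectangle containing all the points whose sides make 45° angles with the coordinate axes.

In coordinates u = x + y, v = x − y the rectangle is axis-aligned; the map (x,y)→(u,v) scales areas by 2.
u-values: -9, -1, 7, -4, -2; range = 7 − (-9) = 16.
v-values: -1, -9, 1, 0, -8; range = 1 − (-9) = 10.
Area = (16 × 10) / 2 = 80.

80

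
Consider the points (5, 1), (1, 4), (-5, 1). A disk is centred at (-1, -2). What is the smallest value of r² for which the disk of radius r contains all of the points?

The required radius is the distance from (-1, -2) to the farthest point.
Squared distances: 45, 40, 25.
Maximum is 45, attained at (5, 1).

45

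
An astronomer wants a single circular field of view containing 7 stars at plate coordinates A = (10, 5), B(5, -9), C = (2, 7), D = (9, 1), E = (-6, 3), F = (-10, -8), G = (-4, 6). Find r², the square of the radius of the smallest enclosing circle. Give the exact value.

142.25

A smallest enclosing disk is always determined by at most three of the input points on its boundary.
The farthest pair is A–F with squared distance 569. The circle on this segment as diameter has centre (0, -1.5) and r² = 569/4 = 142.25.
Check B: distance² to centre = 81.25 ≤ 142.25, so it lies inside.
All remaining points lie in this disk, and no smaller disk contains both endpoints, so this is the minimum enclosing circle.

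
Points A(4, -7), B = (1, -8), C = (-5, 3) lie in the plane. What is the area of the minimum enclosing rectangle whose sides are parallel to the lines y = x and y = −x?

In coordinates u = x + y, v = x − y the rectangle is axis-aligned; the map (x,y)→(u,v) scales areas by 2.
u-values: -3, -7, -2; range = -2 − (-7) = 5.
v-values: 11, 9, -8; range = 11 − (-8) = 19.
Area = (5 × 19) / 2 = 47.5.

47.5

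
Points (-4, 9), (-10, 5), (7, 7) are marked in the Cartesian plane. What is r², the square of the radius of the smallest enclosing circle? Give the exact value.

Call the three points A, B, C in the order given.
Side lengths²: AB² = 52, AC² = 125, BC² = 293.
Since BC² = 293 ≥ 125 + 52 = 177, the angle opposite BC is not acute, so the smallest enclosing circle has BC as diameter.
Centre = midpoint of BC = (-1.5, 6), r² = 293/4 = 73.25.

73.25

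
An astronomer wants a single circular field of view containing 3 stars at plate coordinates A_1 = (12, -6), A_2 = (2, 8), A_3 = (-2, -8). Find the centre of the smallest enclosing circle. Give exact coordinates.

(112/27, -28/27)

Side lengths²: A_1A_2² = 296, A_1A_3² = 200, A_2A_3² = 272.
Since A_1A_2² = 296 < 272 + 200 = 472, the triangle is acute, so the smallest enclosing circle is the circumcircle.
Circumcentre = (112/27, -28/27), r² = 62900/729.
Centre = (112/27, -28/27).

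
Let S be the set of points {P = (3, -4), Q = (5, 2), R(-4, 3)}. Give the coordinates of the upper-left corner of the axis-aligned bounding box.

(-4, 3)

x-range [-4, 5], y-range [-4, 3].
The upper-left corner is (-4, 3).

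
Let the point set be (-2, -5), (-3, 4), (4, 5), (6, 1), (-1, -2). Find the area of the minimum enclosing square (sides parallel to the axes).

100

The bounding box has width 9 and height 10.
An axis-aligned square enclosing the set must have side ≥ max(width, height).
So the minimum side is max(9, 10) = 10.
Area = 10² = 100.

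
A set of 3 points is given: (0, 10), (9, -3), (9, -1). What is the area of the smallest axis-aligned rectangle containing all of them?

117

x ranges over [0, 9], width 9.
y ranges over [-3, 10], height 13.
Area = 9 × 13 = 117.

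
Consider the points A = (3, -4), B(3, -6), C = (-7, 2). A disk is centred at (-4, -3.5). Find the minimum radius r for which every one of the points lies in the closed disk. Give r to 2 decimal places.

7.43

The required radius is the distance from (-4, -3.5) to the farthest point.
Squared distances: 49.25, 55.25, 39.25.
Maximum is 55.25, attained at B.
r = √(55.25) ≈ 7.43.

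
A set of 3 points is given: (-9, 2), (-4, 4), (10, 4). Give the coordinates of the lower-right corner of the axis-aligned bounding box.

(10, 2)

x-range [-9, 10], y-range [2, 4].
The lower-right corner is (10, 2).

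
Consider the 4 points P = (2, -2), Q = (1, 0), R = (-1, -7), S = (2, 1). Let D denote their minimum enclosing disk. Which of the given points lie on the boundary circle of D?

R, S

The farthest pair is R–S with squared distance 73. The circle on this segment as diameter has centre (0.5, -3) and r² = 73/4 = 18.25.
Check P: distance² to centre = 3.25 ≤ 18.25, so it lies inside.
All remaining points lie in this disk, and no smaller disk contains both endpoints, so this is the minimum enclosing circle.
The points at distance exactly r from the centre are R, S — 2 points.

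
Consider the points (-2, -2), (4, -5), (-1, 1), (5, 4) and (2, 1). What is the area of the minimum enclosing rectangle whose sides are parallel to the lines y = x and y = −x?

71.5

In coordinates u = x + y, v = x − y the rectangle is axis-aligned; the map (x,y)→(u,v) scales areas by 2.
u-values: -4, -1, 0, 9, 3; range = 9 − (-4) = 13.
v-values: 0, 9, -2, 1, 1; range = 9 − (-2) = 11.
Area = (13 × 11) / 2 = 71.5.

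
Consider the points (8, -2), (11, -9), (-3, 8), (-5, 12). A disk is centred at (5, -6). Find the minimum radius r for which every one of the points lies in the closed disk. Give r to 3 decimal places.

The required radius is the distance from (5, -6) to the farthest point.
Squared distances: 25, 45, 260, 424.
Maximum is 424, attained at (-5, 12).
r = √424 ≈ 20.591.

20.591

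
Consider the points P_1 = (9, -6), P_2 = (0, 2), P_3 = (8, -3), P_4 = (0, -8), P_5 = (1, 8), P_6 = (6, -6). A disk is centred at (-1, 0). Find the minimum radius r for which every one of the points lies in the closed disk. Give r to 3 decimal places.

11.662

The required radius is the distance from (-1, 0) to the farthest point.
Squared distances: 136, 5, 90, 65, 68, 85.
Maximum is 136, attained at P_1.
r = √136 ≈ 11.662.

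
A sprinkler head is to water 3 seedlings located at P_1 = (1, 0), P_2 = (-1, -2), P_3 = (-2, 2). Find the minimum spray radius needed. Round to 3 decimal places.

2.102

Side lengths²: P_1P_2² = 8, P_1P_3² = 13, P_2P_3² = 17.
Since P_2P_3² = 17 < 13 + 8 = 21, the triangle is acute, so the smallest enclosing circle is the circumcircle.
Circumcentre = (-1.1, 0.1), r² = 4.42.
r = √(4.42) ≈ 2.102.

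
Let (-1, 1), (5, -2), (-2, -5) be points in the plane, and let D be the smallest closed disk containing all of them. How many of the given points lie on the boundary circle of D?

3

Call the three points A, B, C in the order given.
Side lengths²: AB² = 45, AC² = 37, BC² = 58.
Since BC² = 58 < 45 + 37 = 82, the triangle is acute, so the smallest enclosing circle is the circumcircle.
Circumcentre = (27/26, -63/26), r² = 5365/338.
The points at distance exactly r from the centre are (-1, 1), (5, -2), (-2, -5) — 3 points.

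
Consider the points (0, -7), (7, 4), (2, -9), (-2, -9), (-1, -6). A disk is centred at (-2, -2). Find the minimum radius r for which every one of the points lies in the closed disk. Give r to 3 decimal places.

The required radius is the distance from (-2, -2) to the farthest point.
Squared distances: 29, 117, 65, 49, 17.
Maximum is 117, attained at (7, 4).
r = √117 ≈ 10.817.

10.817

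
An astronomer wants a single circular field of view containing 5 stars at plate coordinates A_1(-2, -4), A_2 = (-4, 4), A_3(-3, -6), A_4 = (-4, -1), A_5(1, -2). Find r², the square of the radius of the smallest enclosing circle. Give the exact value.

25.25

By Welzl's lemma the MEC is supported by two points (diametrically opposite) or three points (on a circumcircle).
The farthest pair is A_2–A_3 with squared distance 101. The circle on this segment as diameter has centre (-3.5, -1) and r² = 101/4 = 25.25.
Check A_1: distance² to centre = 11.25 ≤ 25.25, so it lies inside.
All remaining points lie in this disk, and no smaller disk contains both endpoints, so this is the minimum enclosing circle.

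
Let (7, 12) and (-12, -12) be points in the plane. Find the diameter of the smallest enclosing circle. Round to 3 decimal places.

The smallest circle enclosing two points has them as diameter endpoints.
Centre = midpoint = (-2.5, 0); r² = |(7, 12)−(-12, -12)|²/4 = 937/4 = 234.25.
Diameter = 2r = 2√(234.25) ≈ 30.610.

30.610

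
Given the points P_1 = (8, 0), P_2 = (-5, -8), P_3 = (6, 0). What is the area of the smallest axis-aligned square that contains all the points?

169

The bounding box has width 13 and height 8.
An axis-aligned square enclosing the set must have side ≥ max(width, height).
So the minimum side is max(13, 8) = 13.
Area = 13² = 169.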